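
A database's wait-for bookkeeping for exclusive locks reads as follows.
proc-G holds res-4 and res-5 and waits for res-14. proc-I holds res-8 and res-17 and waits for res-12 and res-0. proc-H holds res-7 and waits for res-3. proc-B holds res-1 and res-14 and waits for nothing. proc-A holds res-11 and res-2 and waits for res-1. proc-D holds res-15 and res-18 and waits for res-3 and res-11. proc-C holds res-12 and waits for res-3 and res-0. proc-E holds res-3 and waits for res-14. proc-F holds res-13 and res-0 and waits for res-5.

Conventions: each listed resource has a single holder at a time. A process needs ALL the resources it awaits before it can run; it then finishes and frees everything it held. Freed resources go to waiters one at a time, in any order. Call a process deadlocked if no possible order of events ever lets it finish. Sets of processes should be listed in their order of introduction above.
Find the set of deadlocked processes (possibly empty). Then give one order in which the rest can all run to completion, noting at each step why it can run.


Nothing here is deadlocked.
Key observation: the wait relation is loop-free; peeling off processes with no waits unwinds the whole state.
The rest can finish in the order proc-B, proc-A, proc-G, proc-E, proc-D, proc-H, proc-F, proc-C, proc-I.
Verifying each step:
  proc-B: no waits; runs immediately, freeing res-1 and res-14
  proc-A: everything it awaited (res-1) is free; runs, freeing res-11 and res-2
  proc-G: everything it awaited (res-14) is free; runs, freeing res-4 and res-5
  proc-E: everything it awaited (res-14) is free; runs, freeing res-3
  proc-D: everything it awaited (res-3 and res-11) is free; runs, freeing res-15 and res-18
  proc-H: everything it awaited (res-3) is free; runs, freeing res-7
  proc-F: everything it awaited (res-5) is free; runs, freeing res-13 and res-0
  proc-C: everything it awaited (res-3 and res-0) is free; runs, freeing res-12
  proc-I: everything it awaited (res-12 and res-0) is free; runs, freeing res-8 and res-17


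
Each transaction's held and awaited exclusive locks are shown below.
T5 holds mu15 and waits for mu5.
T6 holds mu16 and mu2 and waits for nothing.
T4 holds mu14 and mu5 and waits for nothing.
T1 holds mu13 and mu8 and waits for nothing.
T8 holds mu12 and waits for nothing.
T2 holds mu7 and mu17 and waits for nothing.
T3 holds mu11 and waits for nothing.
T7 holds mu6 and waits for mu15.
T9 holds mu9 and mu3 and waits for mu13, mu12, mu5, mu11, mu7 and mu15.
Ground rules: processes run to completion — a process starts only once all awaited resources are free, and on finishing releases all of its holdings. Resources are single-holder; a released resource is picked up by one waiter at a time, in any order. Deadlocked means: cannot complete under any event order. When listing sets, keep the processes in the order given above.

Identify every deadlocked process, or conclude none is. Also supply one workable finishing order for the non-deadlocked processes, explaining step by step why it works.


No process is deadlocked.
Key observation: no waiting chain loops back on itself — every chain ends at a process that waits on nothing, so everyone eventually runs.
The rest can finish in the order T8, T3, T1, T6, T4, T5, T2, T9, T7.
Walking it through:
  T8: no waits; runs immediately, freeing mu12
  T3: no waits; runs immediately, freeing mu11
  T1: no waits; runs immediately, freeing mu13 and mu8
  T6: no waits; runs immediately, freeing mu16 and mu2
  T4: no waits; runs immediately, freeing mu14 and mu5
  T5 waits on mu5 — all released -> runs and releases mu15
  T2: no waits; runs immediately, freeing mu7 and mu17
  T9 waits on mu13, mu12, mu5, mu11, mu7 and mu15 — all released -> runs and releases mu9 and mu3
  T7 waits on mu15 — all released -> runs and releases mu6


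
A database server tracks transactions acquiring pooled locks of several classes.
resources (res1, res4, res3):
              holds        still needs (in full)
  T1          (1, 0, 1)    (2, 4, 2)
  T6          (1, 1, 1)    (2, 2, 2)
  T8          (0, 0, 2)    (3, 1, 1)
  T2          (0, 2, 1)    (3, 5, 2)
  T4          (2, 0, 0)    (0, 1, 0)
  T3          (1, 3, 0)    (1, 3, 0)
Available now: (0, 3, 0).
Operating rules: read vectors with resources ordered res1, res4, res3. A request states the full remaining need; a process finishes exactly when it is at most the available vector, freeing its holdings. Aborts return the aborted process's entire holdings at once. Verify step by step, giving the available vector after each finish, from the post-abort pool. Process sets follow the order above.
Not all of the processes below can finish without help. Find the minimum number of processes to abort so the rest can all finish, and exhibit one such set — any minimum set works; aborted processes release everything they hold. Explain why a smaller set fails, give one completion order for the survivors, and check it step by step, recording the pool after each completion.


Minimum abort set: T8.
Key observation: T2 could never have finished before the abort; with (0, 0, 2) returned by T8, it fits at step 3.
Minimality: the empty abort set fails — the state is deadlocked as it stands.
One survivor order: T4, T3, T2, T6, T1. Step-by-step check (post-abort pool first):
  pool = (0, 3, 2)
  T4: need (0, 1, 0) fits (0, 3, 2); releases (2, 0, 0), pool now (2, 3, 2)
  T3: need (1, 3, 0) fits (2, 3, 2); releases (1, 3, 0), pool now (3, 6, 2)
  T2: need (3, 5, 2) fits (3, 6, 2); releases (0, 2, 1), pool now (3, 8, 3)
  T6: need (2, 2, 2) fits (3, 8, 3); releases (1, 1, 1), pool now (4, 9, 4)
  T1: need (2, 4, 2) fits (4, 9, 4); releases (1, 0, 1), pool now (5, 9, 5)


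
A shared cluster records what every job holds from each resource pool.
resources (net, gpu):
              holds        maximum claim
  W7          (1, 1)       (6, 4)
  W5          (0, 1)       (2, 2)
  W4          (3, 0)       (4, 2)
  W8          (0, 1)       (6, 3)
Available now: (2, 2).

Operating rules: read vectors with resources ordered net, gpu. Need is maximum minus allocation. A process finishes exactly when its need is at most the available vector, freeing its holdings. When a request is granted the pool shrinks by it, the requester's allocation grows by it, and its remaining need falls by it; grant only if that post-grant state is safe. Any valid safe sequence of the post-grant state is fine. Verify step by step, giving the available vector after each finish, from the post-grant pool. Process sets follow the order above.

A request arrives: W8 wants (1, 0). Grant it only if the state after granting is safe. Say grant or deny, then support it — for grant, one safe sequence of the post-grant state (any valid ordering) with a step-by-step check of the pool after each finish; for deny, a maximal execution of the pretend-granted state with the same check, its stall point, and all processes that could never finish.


DENY. Granting would leave the state unsafe.
Key observation: even finishing W4, W5 leaves just (4, 3) free — too little net for any of the remaining processes.
Pretend the grant happened; the run W4, W5 goes as far as possible. Verifying each step:
  pool = (1, 2)
  run W4 (needs (1, 2), free (1, 2)); after release of (3, 0) the pool is (4, 2)
  run W5 (needs (2, 1), free (4, 2)); after release of (0, 1) the pool is (4, 3)
  blocked: W7 wants (5, 3), pool (4, 3) — not enough net
  blocked: W8 wants (5, 2), pool (4, 3) — not enough net
Processes that could never finish after the grant: W7 and W8.


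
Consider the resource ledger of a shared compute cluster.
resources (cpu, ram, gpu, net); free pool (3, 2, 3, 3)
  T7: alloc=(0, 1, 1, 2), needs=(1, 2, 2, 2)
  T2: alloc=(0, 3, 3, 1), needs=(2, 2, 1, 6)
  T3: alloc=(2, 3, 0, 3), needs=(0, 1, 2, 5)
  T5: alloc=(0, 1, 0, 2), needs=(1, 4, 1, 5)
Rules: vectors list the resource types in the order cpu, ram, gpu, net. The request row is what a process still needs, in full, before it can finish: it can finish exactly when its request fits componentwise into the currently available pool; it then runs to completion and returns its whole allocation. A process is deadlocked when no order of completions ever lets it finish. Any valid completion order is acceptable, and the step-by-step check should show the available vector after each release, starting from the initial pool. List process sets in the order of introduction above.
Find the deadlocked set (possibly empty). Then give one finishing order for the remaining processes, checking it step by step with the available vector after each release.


No process is deadlocked.
Key observation: no deadlock: T7 fits now, and the freed resources carry the rest through.
One completion order for the rest: T7, T3, T2, T5. Step-by-step check:
  pool = (3, 2, 3, 3)
  T7: need (1, 2, 2, 2) fits (3, 2, 3, 3); releases (0, 1, 1, 2), pool now (3, 3, 4, 5)
  T3: need (0, 1, 2, 5) fits (3, 3, 4, 5); releases (2, 3, 0, 3), pool now (5, 6, 4, 8)
  T2: need (2, 2, 1, 6) fits (5, 6, 4, 8); releases (0, 3, 3, 1), pool now (5, 9, 7, 9)
  T5: need (1, 4, 1, 5) fits (5, 9, 7, 9); releases (0, 1, 0, 2), pool now (5, 10, 7, 11)


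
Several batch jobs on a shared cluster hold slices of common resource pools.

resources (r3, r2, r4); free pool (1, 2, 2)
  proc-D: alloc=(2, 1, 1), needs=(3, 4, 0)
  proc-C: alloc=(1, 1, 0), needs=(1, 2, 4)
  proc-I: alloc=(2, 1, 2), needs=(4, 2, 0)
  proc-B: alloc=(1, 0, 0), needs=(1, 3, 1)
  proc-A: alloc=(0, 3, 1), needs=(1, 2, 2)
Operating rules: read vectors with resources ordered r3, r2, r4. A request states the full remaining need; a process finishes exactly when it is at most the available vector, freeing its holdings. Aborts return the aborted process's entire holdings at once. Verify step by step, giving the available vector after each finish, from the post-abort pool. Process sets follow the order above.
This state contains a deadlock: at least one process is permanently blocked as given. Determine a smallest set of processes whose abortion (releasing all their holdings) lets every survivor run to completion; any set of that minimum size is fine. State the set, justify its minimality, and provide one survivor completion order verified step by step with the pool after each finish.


Abort proc-D.
Key observation: proc-C had no path to completion before; after the abort of proc-D ((2, 1, 1) returned), step 2 is where it fits.
Why nothing smaller works: aborting no one leaves the state deadlocked as given.
The survivors complete as proc-A, proc-C, proc-I, proc-B. Step-by-step check (starting from the post-abort pool):
  pool = (3, 3, 3)
  run proc-A (needs (1, 2, 2), free (3, 3, 3)); after release of (0, 3, 1) the pool is (3, 6, 4)
  run proc-C (needs (1, 2, 4), free (3, 6, 4)); after release of (1, 1, 0) the pool is (4, 7, 4)
  run proc-I (needs (4, 2, 0), free (4, 7, 4)); after release of (2, 1, 2) the pool is (6, 8, 6)
  run proc-B (needs (1, 3, 1), free (6, 8, 6)); after release of (1, 0, 0) the pool is (7, 8, 6)


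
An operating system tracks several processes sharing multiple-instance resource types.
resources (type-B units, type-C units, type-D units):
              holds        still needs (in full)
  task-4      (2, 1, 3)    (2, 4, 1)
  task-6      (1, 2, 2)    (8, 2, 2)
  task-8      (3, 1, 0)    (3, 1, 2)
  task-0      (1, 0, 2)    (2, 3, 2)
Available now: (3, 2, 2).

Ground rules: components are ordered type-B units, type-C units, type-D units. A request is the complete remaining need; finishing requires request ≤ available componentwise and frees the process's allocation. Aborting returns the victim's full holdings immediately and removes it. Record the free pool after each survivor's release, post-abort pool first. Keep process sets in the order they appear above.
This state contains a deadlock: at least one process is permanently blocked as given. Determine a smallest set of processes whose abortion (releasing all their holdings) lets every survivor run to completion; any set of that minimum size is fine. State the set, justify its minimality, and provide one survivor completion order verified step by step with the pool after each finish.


Abort task-6.
Key observation: the returned (1, 2, 2) from task-6 is what brings task-4 — unrunnable before, under any order — into play at step 2.
Why nothing smaller works: aborting no one leaves the state deadlocked as given.
Survivors finish in the order: task-0, task-4, task-8. Walking it through (pool after the aborts first):
  pool = (4, 4, 4)
  run task-0 (needs (2, 3, 2), free (4, 4, 4)); after release of (1, 0, 2) the pool is (5, 4, 6)
  run task-4 (needs (2, 4, 1), free (5, 4, 6)); after release of (2, 1, 3) the pool is (7, 5, 9)
  run task-8 (needs (3, 1, 2), free (7, 5, 9)); after release of (3, 1, 0) the pool is (10, 6, 9)


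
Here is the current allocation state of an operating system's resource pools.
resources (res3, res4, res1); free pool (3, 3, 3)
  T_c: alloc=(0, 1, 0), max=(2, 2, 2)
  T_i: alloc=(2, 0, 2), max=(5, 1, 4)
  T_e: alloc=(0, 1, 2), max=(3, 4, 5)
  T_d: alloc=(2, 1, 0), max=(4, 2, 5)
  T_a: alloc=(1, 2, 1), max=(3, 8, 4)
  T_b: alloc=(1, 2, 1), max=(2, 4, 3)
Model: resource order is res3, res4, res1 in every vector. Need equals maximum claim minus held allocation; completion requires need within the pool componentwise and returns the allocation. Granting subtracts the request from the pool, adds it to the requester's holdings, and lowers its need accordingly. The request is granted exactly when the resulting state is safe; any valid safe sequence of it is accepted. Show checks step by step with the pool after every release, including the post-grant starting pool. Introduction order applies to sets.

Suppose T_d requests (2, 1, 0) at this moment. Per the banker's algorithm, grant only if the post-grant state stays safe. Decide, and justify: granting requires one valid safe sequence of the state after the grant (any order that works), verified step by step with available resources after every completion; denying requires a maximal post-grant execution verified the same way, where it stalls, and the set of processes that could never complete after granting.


DENY: after the grant no complete ordering would exist.
Key observation: after T_b, T_c the pool peaks at (2, 5, 4), and each blocked process is short somewhere: T_i on res3; T_e on res3; T_d on res1; T_a on res4.
After a pretend grant, a maximal execution: T_b, T_c — then nothing else fits. Verifying each step:
  pool = (1, 2, 3)
  T_b needs (1, 2, 2) <= (1, 2, 3) -> finishes; pool += (1, 2, 1) = (2, 4, 4)
  T_c needs (2, 1, 2) <= (2, 4, 4) -> finishes; pool += (0, 1, 0) = (2, 5, 4)
  T_i cannot run: need (3, 1, 2) vs free (2, 5, 4) (insufficient res3)
  T_e cannot run: need (3, 3, 3) vs free (2, 5, 4) (insufficient res3)
  T_d cannot run: need (0, 0, 5) vs free (2, 5, 4) (insufficient res1)
  T_a cannot run: need (2, 6, 3) vs free (2, 5, 4) (insufficient res4)
Post-grant, the permanently blocked set is T_i, T_e, T_d and T_a.


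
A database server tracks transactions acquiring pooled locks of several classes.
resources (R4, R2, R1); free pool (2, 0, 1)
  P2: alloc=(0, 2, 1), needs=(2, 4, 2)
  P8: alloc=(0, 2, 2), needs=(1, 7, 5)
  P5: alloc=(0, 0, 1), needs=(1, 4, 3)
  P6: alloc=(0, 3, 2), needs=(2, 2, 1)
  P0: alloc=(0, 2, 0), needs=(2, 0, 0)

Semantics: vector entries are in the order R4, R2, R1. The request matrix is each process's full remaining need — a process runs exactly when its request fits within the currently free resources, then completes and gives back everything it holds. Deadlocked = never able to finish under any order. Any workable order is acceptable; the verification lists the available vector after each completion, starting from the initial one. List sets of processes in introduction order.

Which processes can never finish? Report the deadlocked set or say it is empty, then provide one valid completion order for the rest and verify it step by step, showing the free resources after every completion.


No process is deadlocked.
Key observation: the pool covers P0 at once, and every later process fits after earlier releases.
The rest can finish in the order P0, P6, P5, P2, P8. Step-by-step check:
  pool = (2, 0, 1)
  run P0 (needs (2, 0, 0), free (2, 0, 1)); after release of (0, 2, 0) the pool is (2, 2, 1)
  run P6 (needs (2, 2, 1), free (2, 2, 1)); after release of (0, 3, 2) the pool is (2, 5, 3)
  run P5 (needs (1, 4, 3), free (2, 5, 3)); after release of (0, 0, 1) the pool is (2, 5, 4)
  run P2 (needs (2, 4, 2), free (2, 5, 4)); after release of (0, 2, 1) the pool is (2, 7, 5)
  run P8 (needs (1, 7, 5), free (2, 7, 5)); after release of (0, 2, 2) the pool is (2, 9, 7)


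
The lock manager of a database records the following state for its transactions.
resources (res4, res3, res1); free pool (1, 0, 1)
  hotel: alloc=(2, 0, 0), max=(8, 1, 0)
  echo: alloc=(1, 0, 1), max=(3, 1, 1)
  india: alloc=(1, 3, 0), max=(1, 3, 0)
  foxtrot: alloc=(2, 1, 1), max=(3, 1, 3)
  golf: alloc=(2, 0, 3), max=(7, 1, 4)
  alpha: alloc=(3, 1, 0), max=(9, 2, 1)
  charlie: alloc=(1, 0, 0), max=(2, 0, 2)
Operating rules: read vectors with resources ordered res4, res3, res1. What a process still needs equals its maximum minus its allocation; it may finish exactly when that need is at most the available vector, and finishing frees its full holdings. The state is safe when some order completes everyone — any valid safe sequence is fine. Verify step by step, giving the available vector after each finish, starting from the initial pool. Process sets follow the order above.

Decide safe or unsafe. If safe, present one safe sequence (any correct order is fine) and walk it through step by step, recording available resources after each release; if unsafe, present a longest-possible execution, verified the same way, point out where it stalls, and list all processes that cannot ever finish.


The state is SAFE; one workable sequence: india, echo, foxtrot, charlie, golf, hotel, alpha.
Key observation: the first exact fit in this order is echo — it needs (2, 1, 0) with (2, 3, 1) free, meeting a requested resource to the last unit.
Verifying each step:
  pool = (1, 0, 1)
  india needs (0, 0, 0) <= (1, 0, 1) -> finishes; pool += (1, 3, 0) = (2, 3, 1)
  echo needs (2, 1, 0) <= (2, 3, 1) -> finishes; pool += (1, 0, 1) = (3, 3, 2)
  foxtrot needs (1, 0, 2) <= (3, 3, 2) -> finishes; pool += (2, 1, 1) = (5, 4, 3)
  charlie needs (1, 0, 2) <= (5, 4, 3) -> finishes; pool += (1, 0, 0) = (6, 4, 3)
  golf needs (5, 1, 1) <= (6, 4, 3) -> finishes; pool += (2, 0, 3) = (8, 4, 6)
  hotel needs (6, 1, 0) <= (8, 4, 6) -> finishes; pool += (2, 0, 0) = (10, 4, 6)
  alpha needs (6, 1, 1) <= (10, 4, 6) -> finishes; pool += (3, 1, 0) = (13, 5, 6)


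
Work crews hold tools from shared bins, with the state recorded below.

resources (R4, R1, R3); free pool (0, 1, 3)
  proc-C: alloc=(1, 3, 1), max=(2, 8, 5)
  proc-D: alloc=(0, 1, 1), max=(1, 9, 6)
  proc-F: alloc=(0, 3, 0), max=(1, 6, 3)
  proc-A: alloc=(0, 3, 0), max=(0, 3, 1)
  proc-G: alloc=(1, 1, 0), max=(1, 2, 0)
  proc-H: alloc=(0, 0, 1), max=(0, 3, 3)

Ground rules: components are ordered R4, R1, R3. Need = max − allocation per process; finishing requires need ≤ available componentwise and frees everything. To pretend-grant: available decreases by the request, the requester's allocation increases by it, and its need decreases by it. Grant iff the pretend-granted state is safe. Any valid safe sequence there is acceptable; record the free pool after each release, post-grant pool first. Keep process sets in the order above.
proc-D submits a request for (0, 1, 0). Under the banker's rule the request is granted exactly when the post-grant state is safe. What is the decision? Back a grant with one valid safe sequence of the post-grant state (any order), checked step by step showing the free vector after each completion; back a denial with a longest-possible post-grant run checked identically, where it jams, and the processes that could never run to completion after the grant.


GRANT. The post-grant state is safe; one safe sequence: proc-A, proc-G, proc-H, proc-F, proc-C, proc-D.
Key observation: post-grant, (0, 0, 3) remains, and an order beginning with proc-A completes everyone.
Step-by-step check of the post-grant state:
  pool = (0, 0, 3)
  run proc-A (needs (0, 0, 1), free (0, 0, 3)); after release of (0, 3, 0) the pool is (0, 3, 3)
  run proc-G (needs (0, 1, 0), free (0, 3, 3)); after release of (1, 1, 0) the pool is (1, 4, 3)
  run proc-H (needs (0, 3, 2), free (1, 4, 3)); after release of (0, 0, 1) the pool is (1, 4, 4)
  run proc-F (needs (1, 3, 3), free (1, 4, 4)); after release of (0, 3, 0) the pool is (1, 7, 4)
  run proc-C (needs (1, 5, 4), free (1, 7, 4)); after release of (1, 3, 1) the pool is (2, 10, 5)
  run proc-D (needs (1, 7, 5), free (2, 10, 5)); after release of (0, 2, 1) the pool is (2, 12, 6)


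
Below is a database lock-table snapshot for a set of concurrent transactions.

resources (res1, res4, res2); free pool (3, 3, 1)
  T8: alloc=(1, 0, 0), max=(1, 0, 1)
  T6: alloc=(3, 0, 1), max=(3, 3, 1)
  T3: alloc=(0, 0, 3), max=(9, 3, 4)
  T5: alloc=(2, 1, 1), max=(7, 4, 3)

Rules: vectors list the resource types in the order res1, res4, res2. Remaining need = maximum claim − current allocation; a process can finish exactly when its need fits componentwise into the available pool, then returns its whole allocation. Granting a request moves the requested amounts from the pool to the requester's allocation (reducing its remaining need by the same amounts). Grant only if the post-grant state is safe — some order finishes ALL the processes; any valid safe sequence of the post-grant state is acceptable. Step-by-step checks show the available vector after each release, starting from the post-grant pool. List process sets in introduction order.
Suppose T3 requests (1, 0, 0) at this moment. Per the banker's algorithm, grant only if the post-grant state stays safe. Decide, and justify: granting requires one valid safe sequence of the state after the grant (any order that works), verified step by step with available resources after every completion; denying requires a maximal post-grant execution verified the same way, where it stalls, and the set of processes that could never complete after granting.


GRANT. The post-grant state is safe; one safe sequence: T6, T5, T8, T3.
Key observation: even at the reduced pool (2, 3, 1), T6 fits immediately, so safety survives the grant.
Check on the post-grant state, step by step:
  pool = (2, 3, 1)
  T6: need (0, 3, 0) fits (2, 3, 1); releases (3, 0, 1), pool now (5, 3, 2)
  T5: need (5, 3, 2) fits (5, 3, 2); releases (2, 1, 1), pool now (7, 4, 3)
  T8: need (0, 0, 1) fits (7, 4, 3); releases (1, 0, 0), pool now (8, 4, 3)
  T3: need (8, 3, 1) fits (8, 4, 3); releases (1, 0, 3), pool now (9, 4, 6)


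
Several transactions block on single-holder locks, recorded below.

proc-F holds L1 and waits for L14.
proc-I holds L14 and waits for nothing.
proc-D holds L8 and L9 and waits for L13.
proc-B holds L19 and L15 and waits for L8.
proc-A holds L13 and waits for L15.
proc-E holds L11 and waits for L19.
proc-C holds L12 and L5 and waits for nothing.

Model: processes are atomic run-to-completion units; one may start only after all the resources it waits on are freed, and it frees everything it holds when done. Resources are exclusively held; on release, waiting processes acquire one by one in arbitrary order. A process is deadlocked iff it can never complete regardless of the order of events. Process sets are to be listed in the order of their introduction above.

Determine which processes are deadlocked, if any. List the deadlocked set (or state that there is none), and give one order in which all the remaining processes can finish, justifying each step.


Deadlocked: proc-D, proc-B, proc-A and proc-E.
Key observation: proc-D -> proc-A -> proc-B -> proc-D is a circular wait — nothing in it can go first; proc-E waits into the deadlock from upstream.
The rest can finish in the order proc-I, proc-C, proc-F.
Check, step by step:
  proc-I waits on nothing -> runs at once and releases L14
  proc-C waits on nothing -> runs at once and releases L12 and L5
  run proc-F (all its waits — L14 — are resolved); releases L1


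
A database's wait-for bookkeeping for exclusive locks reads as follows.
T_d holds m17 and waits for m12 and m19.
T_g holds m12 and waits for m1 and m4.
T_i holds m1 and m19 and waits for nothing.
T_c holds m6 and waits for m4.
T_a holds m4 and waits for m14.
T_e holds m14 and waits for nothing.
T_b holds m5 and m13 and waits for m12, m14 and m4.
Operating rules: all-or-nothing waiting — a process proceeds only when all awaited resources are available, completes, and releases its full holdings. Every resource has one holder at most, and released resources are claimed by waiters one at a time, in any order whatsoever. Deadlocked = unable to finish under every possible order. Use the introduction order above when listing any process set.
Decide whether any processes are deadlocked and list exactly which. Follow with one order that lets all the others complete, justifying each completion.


No process is deadlocked.
Key observation: every chain of waits terminates; starting from the processes that wait on nothing, all the rest unlock in turn.
A valid finishing order for the others: T_i, T_e, T_a, T_c, T_g, T_d, T_b.
Verifying each step:
  run T_i (it waits on nothing); releases m1 and m19
  run T_e (it waits on nothing); releases m14
  run T_a (all its waits — m14 — are resolved); releases m4
  run T_c (all its waits — m4 — are resolved); releases m6
  run T_g (all its waits — m1 and m4 — are resolved); releases m12
  run T_d (all its waits — m12 and m19 — are resolved); releases m17
  run T_b (all its waits — m12, m14 and m4 — are resolved); releases m5 and m13


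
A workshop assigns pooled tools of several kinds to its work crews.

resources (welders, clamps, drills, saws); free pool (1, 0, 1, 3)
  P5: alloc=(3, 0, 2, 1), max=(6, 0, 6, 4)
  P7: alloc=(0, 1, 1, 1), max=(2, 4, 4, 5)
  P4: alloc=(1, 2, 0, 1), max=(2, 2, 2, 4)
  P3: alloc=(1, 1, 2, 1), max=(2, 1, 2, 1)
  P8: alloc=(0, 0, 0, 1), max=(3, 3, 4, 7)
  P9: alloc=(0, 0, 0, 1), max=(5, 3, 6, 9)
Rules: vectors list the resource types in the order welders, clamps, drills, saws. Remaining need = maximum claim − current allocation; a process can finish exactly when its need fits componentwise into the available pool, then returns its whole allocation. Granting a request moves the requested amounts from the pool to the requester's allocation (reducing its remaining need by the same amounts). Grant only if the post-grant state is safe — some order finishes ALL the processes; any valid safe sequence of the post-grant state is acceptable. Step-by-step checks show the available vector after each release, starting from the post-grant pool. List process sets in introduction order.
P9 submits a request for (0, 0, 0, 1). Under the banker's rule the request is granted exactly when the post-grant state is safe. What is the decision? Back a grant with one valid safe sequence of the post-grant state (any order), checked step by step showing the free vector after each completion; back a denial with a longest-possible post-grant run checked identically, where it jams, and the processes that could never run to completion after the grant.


GRANT — the state after the grant stays safe, e.g. via P3, P4, P7, P5, P8, P9.
Key observation: post-grant, (1, 0, 1, 2) remains, and an order beginning with P3 completes everyone.
Step-by-step check of the post-grant state:
  pool = (1, 0, 1, 2)
  P3 needs (1, 0, 0, 0) <= (1, 0, 1, 2) -> finishes; pool += (1, 1, 2, 1) = (2, 1, 3, 3)
  P4 needs (1, 0, 2, 3) <= (2, 1, 3, 3) -> finishes; pool += (1, 2, 0, 1) = (3, 3, 3, 4)
  P7 needs (2, 3, 3, 4) <= (3, 3, 3, 4) -> finishes; pool += (0, 1, 1, 1) = (3, 4, 4, 5)
  P5 needs (3, 0, 4, 3) <= (3, 4, 4, 5) -> finishes; pool += (3, 0, 2, 1) = (6, 4, 6, 6)
  P8 needs (3, 3, 4, 6) <= (6, 4, 6, 6) -> finishes; pool += (0, 0, 0, 1) = (6, 4, 6, 7)
  P9 needs (5, 3, 6, 7) <= (6, 4, 6, 7) -> finishes; pool += (0, 0, 0, 2) = (6, 4, 6, 9)


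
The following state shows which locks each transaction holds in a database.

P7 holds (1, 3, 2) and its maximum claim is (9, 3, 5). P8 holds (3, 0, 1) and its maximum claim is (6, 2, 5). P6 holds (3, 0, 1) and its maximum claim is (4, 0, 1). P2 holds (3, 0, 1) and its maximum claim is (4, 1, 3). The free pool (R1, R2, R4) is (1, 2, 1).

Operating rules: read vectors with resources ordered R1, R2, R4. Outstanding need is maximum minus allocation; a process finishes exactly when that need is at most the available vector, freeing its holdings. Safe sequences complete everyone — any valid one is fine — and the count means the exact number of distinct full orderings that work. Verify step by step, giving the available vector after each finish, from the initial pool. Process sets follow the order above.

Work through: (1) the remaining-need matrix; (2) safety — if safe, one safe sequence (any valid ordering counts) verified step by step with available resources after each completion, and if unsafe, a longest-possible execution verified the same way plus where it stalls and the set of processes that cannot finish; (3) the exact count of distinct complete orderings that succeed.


(1) Outstanding need per process (order R1, R2, R4):
  P7: (8, 0, 3)
  P8: (3, 2, 4)
  P6: (1, 0, 0)
  P2: (1, 1, 2)
(2) UNSAFE — no complete ordering exists.
Key observation: after P6, P2 the pool peaks at (7, 2, 3), and each blocked process is short somewhere: P7 on R1; P8 on R4.
A maximal execution: P6, P2 — then nothing else fits. Check, step by step:
  pool = (1, 2, 1)
  P6: need (1, 0, 0) fits (1, 2, 1); releases (3, 0, 1), pool now (4, 2, 2)
  P2: need (1, 1, 2) fits (4, 2, 2); releases (3, 0, 1), pool now (7, 2, 3)
  P7 cannot run: need (8, 0, 3) vs free (7, 2, 3) (insufficient R1)
  P8 cannot run: need (3, 2, 4) vs free (7, 2, 3) (insufficient R4)
Processes that can never finish: P7 and P8.
(3) Exactly 0 of the possible complete orderings are safe sequences.


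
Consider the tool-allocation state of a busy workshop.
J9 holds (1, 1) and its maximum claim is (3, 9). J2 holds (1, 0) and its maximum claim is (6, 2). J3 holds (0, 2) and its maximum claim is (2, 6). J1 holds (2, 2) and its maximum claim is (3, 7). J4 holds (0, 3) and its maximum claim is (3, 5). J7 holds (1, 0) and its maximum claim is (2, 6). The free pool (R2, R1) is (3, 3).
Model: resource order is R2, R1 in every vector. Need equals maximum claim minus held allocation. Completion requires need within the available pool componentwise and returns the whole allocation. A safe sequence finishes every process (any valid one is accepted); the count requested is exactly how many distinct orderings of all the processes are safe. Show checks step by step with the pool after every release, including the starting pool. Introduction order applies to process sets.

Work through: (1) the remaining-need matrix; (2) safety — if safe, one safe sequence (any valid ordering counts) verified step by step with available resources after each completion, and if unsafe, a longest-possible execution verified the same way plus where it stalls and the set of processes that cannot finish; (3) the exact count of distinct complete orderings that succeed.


(1) Need matrix, components ordered R2, R1:
  J9: (2, 8)
  J2: (5, 2)
  J3: (2, 4)
  J1: (1, 5)
  J4: (3, 2)
  J7: (1, 6)
(2) SAFE — a valid safe sequence is J4, J1, J3, J7, J9, J2.
Key observation: J4 is the earliest step where a requested resource binds exactly: need (3, 2), pool (3, 3) at its turn.
Walking it through:
  pool = (3, 3)
  run J4 (needs (3, 2), free (3, 3)); after release of (0, 3) the pool is (3, 6)
  run J1 (needs (1, 5), free (3, 6)); after release of (2, 2) the pool is (5, 8)
  run J3 (needs (2, 4), free (5, 8)); after release of (0, 2) the pool is (5, 10)
  run J7 (needs (1, 6), free (5, 10)); after release of (1, 0) the pool is (6, 10)
  run J9 (needs (2, 8), free (6, 10)); after release of (1, 1) the pool is (7, 11)
  run J2 (needs (5, 2), free (7, 11)); after release of (1, 0) the pool is (8, 11)
(3) The exact count: 48 of the possible complete orderings are safe sequences.


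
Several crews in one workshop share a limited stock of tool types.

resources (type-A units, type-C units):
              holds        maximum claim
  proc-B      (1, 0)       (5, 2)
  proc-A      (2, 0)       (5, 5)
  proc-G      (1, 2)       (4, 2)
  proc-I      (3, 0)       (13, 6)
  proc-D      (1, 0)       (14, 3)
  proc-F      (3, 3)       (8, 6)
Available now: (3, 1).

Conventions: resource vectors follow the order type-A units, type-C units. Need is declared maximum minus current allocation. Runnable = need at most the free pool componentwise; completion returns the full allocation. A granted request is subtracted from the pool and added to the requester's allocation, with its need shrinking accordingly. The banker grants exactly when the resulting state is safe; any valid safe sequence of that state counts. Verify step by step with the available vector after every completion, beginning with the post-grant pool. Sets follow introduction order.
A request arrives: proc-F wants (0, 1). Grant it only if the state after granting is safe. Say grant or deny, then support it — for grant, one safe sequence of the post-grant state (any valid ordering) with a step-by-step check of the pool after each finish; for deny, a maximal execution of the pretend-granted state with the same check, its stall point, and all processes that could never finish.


GRANT — the state after the grant stays safe, e.g. via proc-G, proc-B, proc-F, proc-A, proc-I, proc-D.
Key observation: the grant leaves (3, 0) free — enough for proc-G, whose release restarts the cascade.
Step-by-step check of the post-grant state:
  pool = (3, 0)
  proc-G needs (3, 0) <= (3, 0) -> finishes; pool += (1, 2) = (4, 2)
  proc-B needs (4, 2) <= (4, 2) -> finishes; pool += (1, 0) = (5, 2)
  proc-F needs (5, 2) <= (5, 2) -> finishes; pool += (3, 4) = (8, 6)
  proc-A needs (3, 5) <= (8, 6) -> finishes; pool += (2, 0) = (10, 6)
  proc-I needs (10, 6) <= (10, 6) -> finishes; pool += (3, 0) = (13, 6)
  proc-D needs (13, 3) <= (13, 6) -> finishes; pool += (1, 0) = (14, 6)


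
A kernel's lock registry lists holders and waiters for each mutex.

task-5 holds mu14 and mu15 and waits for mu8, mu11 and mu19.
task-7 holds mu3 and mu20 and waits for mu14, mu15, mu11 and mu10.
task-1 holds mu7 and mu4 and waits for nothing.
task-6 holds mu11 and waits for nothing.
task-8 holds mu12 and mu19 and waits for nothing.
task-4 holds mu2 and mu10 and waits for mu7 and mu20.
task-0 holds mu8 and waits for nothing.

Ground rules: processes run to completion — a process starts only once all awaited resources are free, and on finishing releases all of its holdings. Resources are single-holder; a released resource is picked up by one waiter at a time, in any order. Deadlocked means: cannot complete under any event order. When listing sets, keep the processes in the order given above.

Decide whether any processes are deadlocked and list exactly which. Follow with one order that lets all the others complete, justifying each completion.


Deadlocked set: task-7 and task-4.
Key observation: the knot is the closed ring of waits task-7 -> task-4 -> task-7; no other process is dragged down with it.
One completion order for the rest: task-8, task-6, task-1, task-0, task-5.
Step-by-step check:
  task-8: no waits; runs immediately, freeing mu12 and mu19
  task-6: no waits; runs immediately, freeing mu11
  task-1: no waits; runs immediately, freeing mu7 and mu4
  task-0: no waits; runs immediately, freeing mu8
  task-5 waits on mu8, mu11 and mu19 — all released -> runs and releases mu14 and mu15


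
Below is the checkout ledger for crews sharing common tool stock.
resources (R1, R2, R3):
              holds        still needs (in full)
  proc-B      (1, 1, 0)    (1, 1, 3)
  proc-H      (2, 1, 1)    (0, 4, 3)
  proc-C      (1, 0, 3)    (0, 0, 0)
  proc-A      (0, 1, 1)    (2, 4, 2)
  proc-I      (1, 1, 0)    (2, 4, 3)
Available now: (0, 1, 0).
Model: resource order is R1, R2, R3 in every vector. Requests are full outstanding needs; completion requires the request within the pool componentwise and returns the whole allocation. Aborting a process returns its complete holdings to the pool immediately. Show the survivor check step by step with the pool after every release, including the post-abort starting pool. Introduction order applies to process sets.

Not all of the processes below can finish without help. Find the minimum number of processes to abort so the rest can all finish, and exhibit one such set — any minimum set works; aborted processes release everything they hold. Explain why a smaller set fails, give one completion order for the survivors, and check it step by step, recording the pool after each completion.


Minimum abort set: proc-H and proc-A.
Key observation: the deadlocked proc-I becomes finishable only because proc-H and proc-A released (2, 2, 2); it completes at step 3 below.
No one abort is enough; case by case: proc-B alone leaves proc-H blocked (short on R2); proc-H alone leaves proc-A blocked (short on R2); proc-C alone leaves proc-H blocked (short on R2); proc-A alone leaves proc-H blocked (short on R2); proc-I alone leaves proc-H blocked (short on R2).
The survivors complete as proc-C, proc-B, proc-I. Walking it through (starting from the post-abort pool):
  pool = (2, 3, 2)
  proc-C needs (0, 0, 0) <= (2, 3, 2) -> finishes; pool += (1, 0, 3) = (3, 3, 5)
  proc-B needs (1, 1, 3) <= (3, 3, 5) -> finishes; pool += (1, 1, 0) = (4, 4, 5)
  proc-I needs (2, 4, 3) <= (4, 4, 5) -> finishes; pool += (1, 1, 0) = (5, 5, 5)


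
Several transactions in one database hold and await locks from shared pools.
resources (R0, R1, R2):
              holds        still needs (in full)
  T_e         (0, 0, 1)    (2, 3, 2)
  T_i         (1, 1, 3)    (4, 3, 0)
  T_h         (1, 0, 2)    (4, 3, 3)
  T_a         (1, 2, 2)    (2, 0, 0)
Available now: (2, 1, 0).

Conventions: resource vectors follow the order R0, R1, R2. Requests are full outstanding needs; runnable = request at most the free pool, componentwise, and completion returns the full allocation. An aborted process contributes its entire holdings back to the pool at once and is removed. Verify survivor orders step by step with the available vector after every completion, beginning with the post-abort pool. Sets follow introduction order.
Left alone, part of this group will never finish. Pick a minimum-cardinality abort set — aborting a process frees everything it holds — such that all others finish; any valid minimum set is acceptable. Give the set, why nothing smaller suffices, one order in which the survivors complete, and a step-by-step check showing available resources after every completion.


Minimum abort set: T_i.
Key observation: T_h had no path to completion before; after the abort of T_i ((1, 1, 3) returned), step 2 is where it fits.
Why nothing smaller works: aborting no one leaves the state deadlocked as given.
Survivors finish in the order: T_a, T_h, T_e. Walking it through (pool after the aborts first):
  pool = (3, 2, 3)
  run T_a (needs (2, 0, 0), free (3, 2, 3)); after release of (1, 2, 2) the pool is (4, 4, 5)
  run T_h (needs (4, 3, 3), free (4, 4, 5)); after release of (1, 0, 2) the pool is (5, 4, 7)
  run T_e (needs (2, 3, 2), free (5, 4, 7)); after release of (0, 0, 1) the pool is (5, 4, 8)


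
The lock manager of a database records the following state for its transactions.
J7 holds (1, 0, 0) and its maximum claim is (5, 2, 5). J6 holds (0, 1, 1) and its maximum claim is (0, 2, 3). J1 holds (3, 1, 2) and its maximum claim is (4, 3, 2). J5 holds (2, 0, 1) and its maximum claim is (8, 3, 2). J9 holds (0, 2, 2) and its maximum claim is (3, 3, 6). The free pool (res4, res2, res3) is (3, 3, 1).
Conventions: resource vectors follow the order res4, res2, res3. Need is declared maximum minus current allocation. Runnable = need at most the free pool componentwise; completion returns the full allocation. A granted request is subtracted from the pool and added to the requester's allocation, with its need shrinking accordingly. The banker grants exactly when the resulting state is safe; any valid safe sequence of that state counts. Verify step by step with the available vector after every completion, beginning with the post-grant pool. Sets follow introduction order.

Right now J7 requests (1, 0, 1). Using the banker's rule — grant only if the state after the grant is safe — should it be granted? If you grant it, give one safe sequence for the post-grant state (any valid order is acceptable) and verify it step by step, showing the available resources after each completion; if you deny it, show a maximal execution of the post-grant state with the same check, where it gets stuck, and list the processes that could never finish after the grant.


DENY — the pretend-granted state is unsafe.
Key observation: after J1, J6 the pool peaks at (5, 5, 3), and each blocked process is short somewhere: J7 on res3; J5 on res4; J9 on res3.
On the post-grant state, J1, J6 is a maximal run — nothing extends it. Step-by-step check:
  pool = (2, 3, 0)
  run J1 (needs (1, 2, 0), free (2, 3, 0)); after release of (3, 1, 2) the pool is (5, 4, 2)
  run J6 (needs (0, 1, 2), free (5, 4, 2)); after release of (0, 1, 1) the pool is (5, 5, 3)
  blocked: J7 wants (3, 2, 4), pool (5, 5, 3) — not enough res3
  blocked: J5 wants (6, 3, 1), pool (5, 5, 3) — not enough res4
  blocked: J9 wants (3, 1, 4), pool (5, 5, 3) — not enough res3
Processes that could never finish after the grant: J7, J5 and J9.
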